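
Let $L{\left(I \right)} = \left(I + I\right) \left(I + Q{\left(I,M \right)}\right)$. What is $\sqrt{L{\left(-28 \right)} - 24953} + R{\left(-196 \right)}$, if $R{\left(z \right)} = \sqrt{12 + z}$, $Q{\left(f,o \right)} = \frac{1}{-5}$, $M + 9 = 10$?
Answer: $\frac{i \left(\sqrt{584345} + 10 \sqrt{46}\right)}{5} \approx 166.45 i$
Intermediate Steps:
$M = 1$ ($M = -9 + 10 = 1$)
$Q{\left(f,o \right)} = - \frac{1}{5}$
$L{\left(I \right)} = 2 I \left(- \frac{1}{5} + I\right)$ ($L{\left(I \right)} = \left(I + I\right) \left(I - \frac{1}{5}\right) = 2 I \left(- \frac{1}{5} + I\right)$)
$\sqrt{L{\left(-28 \right)} - 24953} + R{\left(-196 \right)} = \sqrt{\frac{2}{5} \left(-28\right) \left(-1 + 5 \left(-28\right)\right) - 24953} + \sqrt{12 - 196} = \sqrt{\frac{2}{5} \left(-28\right) \left(-1 - 140\right) - 24953} + \sqrt{-184} = \sqrt{\frac{2}{5} \left(-28\right) \left(-141\right) - 24953} + 2 i \sqrt{46} = \sqrt{\frac{7896}{5} - 24953} + 2 i \sqrt{46} = \sqrt{- \frac{116869}{5}} + 2 i \sqrt{46} = \frac{i \sqrt{584345}}{5} + 2 i \sqrt{46} = 2 i \sqrt{46} + \frac{i \sqrt{584345}}{5}$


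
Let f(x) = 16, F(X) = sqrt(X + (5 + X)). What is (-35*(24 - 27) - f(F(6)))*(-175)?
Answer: -15575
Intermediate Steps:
F(X) = sqrt(5 + 2*X)
(-35*(24 - 27) - f(F(6)))*(-175) = (-35*(24 - 27) - 1*16)*(-175) = (-35*(-3) - 16)*(-175) = (105 - 16)*(-175) = 89*(-175) = -15575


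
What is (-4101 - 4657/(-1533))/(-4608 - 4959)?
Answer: 6282176/14666211 ≈ 0.42834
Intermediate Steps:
(-4101 - 4657/(-1533))/(-4608 - 4959) = (-4101 - 4657*(-1/1533))/(-9567) = (-4101 + 4657/1533)*(-1/9567) = -6282176/1533*(-1/9567) = 6282176/14666211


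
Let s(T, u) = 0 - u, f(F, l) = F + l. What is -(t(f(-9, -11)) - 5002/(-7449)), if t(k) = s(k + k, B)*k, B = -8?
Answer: 1186838/7449 ≈ 159.33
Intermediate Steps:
s(T, u) = -u
t(k) = 8*k (t(k) = (-1*(-8))*k = 8*k)
-(t(f(-9, -11)) - 5002/(-7449)) = -(8*(-9 - 11) - 5002/(-7449)) = -(8*(-20) - 5002*(-1/7449)) = -(-160 + 5002/7449) = -1*(-1186838/7449) = 1186838/7449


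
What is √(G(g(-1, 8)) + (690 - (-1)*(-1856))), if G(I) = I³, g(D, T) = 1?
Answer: I*√1165 ≈ 34.132*I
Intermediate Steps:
√(G(g(-1, 8)) + (690 - (-1)*(-1856))) = √(1³ + (690 - (-1)*(-1856))) = √(1 + (690 - 1*1856)) = √(1 + (690 - 1856)) = √(1 - 1166) = √(-1165) = I*√1165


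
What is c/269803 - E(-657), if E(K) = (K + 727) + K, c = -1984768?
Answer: 156389593/269803 ≈ 579.64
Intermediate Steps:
E(K) = 727 + 2*K (E(K) = (727 + K) + K = 727 + 2*K)
c/269803 - E(-657) = -1984768/269803 - (727 + 2*(-657)) = -1984768*1/269803 - (727 - 1314) = -1984768/269803 - 1*(-587) = -1984768/269803 + 587 = 156389593/269803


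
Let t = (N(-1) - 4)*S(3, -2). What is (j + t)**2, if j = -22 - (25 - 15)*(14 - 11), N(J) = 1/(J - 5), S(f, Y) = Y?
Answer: 17161/9 ≈ 1906.8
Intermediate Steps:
N(J) = 1/(-5 + J)
j = -52 (j = -22 - 10*3 = -22 - 1*30 = -22 - 30 = -52)
t = 25/3 (t = (1/(-5 - 1) - 4)*(-2) = (1/(-6) - 4)*(-2) = (-1/6 - 4)*(-2) = -25/6*(-2) = 25/3 ≈ 8.3333)
(j + t)**2 = (-52 + 25/3)**2 = (-131/3)**2 = 17161/9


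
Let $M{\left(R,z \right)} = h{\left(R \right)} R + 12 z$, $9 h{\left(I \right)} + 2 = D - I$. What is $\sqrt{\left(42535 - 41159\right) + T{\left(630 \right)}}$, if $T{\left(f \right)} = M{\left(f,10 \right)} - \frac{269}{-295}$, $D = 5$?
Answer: $\frac{i \sqrt{3689258495}}{295} \approx 205.9 i$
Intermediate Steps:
$h{\left(I \right)} = \frac{1}{3} - \frac{I}{9}$ ($h{\left(I \right)} = - \frac{2}{9} + \frac{5 - I}{9} = - \frac{2}{9} - \left(- \frac{5}{9} + \frac{I}{9}\right) = \frac{1}{3} - \frac{I}{9}$)
$M{\left(R,z \right)} = 12 z + R \left(\frac{1}{3} - \frac{R}{9}\right)$ ($M{\left(R,z \right)} = \left(\frac{1}{3} - \frac{R}{9}\right) R + 12 z = R \left(\frac{1}{3} - \frac{R}{9}\right) + 12 z = 12 z + R \left(\frac{1}{3} - \frac{R}{9}\right)$)
$T{\left(f \right)} = \frac{35669}{295} - \frac{f \left(-3 + f\right)}{9}$ ($T{\left(f \right)} = \left(12 \cdot 10 - \frac{f \left(-3 + f\right)}{9}\right) - \frac{269}{-295} = \left(120 - \frac{f \left(-3 + f\right)}{9}\right) - 269 \left(- \frac{1}{295}\right) = \left(120 - \frac{f \left(-3 + f\right)}{9}\right) - - \frac{269}{295} = \left(120 - \frac{f \left(-3 + f\right)}{9}\right) + \frac{269}{295} = \frac{35669}{295} - \frac{f \left(-3 + f\right)}{9}$)
$\sqrt{\left(42535 - 41159\right) + T{\left(630 \right)}} = \sqrt{\left(42535 - 41159\right) + \left(\frac{35669}{295} - 70 \left(-3 + 630\right)\right)} = \sqrt{\left(42535 - 41159\right) + \left(\frac{35669}{295} - 70 \cdot 627\right)} = \sqrt{1376 + \left(\frac{35669}{295} - 43890\right)} = \sqrt{1376 - \frac{12911881}{295}} = \sqrt{- \frac{12505961}{295}} = \frac{i \sqrt{3689258495}}{295}$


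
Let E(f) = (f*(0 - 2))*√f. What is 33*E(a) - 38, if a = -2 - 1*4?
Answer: -38 + 396*I*√6 ≈ -38.0 + 970.0*I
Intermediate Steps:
a = -6 (a = -2 - 4 = -6)
E(f) = -2*f^(3/2) (E(f) = (f*(-2))*√f = (-2*f)*√f = -2*f^(3/2))
33*E(a) - 38 = 33*(-(-12)*I*√6) - 38 = 33*(12*I*√6) - 38 = 396*I*√6 - 38 = -38 + 396*I*√6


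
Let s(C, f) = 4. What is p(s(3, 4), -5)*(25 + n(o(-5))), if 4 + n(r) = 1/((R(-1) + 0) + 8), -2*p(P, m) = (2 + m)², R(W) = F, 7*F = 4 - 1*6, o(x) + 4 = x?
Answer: -1141/12 ≈ -95.083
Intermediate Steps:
o(x) = -4 + x
F = -2/7 (F = (4 - 1*6)/7 = (4 - 6)/7 = (⅐)*(-2) = -2/7 ≈ -0.28571)
R(W) = -2/7
p(P, m) = -(2 + m)²/2
n(r) = -209/54 (n(r) = -4 + 1/((-2/7 + 0) + 8) = -4 + 1/(-2/7 + 8) = -4 + 1/(54/7) = -4 + 7/54 = -209/54)
p(s(3, 4), -5)*(25 + n(o(-5))) = (-(2 - 5)²/2)*(25 - 209/54) = -½*(-3)²*(1141/54) = -½*9*(1141/54) = -9/2*1141/54 = -1141/12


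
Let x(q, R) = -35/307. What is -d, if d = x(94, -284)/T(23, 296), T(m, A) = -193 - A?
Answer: -35/150123 ≈ -0.00023314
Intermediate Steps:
x(q, R) = -35/307 (x(q, R) = -35*1/307 = -35/307)
d = 35/150123 (d = -35/(307*(-193 - 1*296)) = -35/(307*(-193 - 296)) = -35/307/(-489) = -35/307*(-1/489) = 35/150123 ≈ 0.00023314)
-d = -1*35/150123 = -35/150123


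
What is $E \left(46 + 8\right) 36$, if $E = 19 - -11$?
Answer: $58320$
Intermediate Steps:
$E = 30$ ($E = 19 + 11 = 30$)
$E \left(46 + 8\right) 36 = 30 \left(46 + 8\right) 36 = 30 \cdot 54 \cdot 36 = 30 \cdot 1944 = 58320$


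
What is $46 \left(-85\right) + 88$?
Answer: $-3822$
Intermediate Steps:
$46 \left(-85\right) + 88 = -3910 + 88 = -3822$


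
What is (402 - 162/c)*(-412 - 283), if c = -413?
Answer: -115500660/413 ≈ -2.7966e+5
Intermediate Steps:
(402 - 162/c)*(-412 - 283) = (402 - 162/(-413))*(-412 - 283) = (402 - 162*(-1/413))*(-695) = (402 + 162/413)*(-695) = (166188/413)*(-695) = -115500660/413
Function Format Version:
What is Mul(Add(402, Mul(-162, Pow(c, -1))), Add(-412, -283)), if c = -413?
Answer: Rational(-115500660, 413) ≈ -2.7966e+5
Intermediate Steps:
Mul(Add(402, Mul(-162, Pow(c, -1))), Add(-412, -283)) = Mul(Add(402, Mul(-162, Pow(-413, -1))), Add(-412, -283)) = Mul(Add(402, Mul(-162, Rational(-1, 413))), -695) = Mul(Add(402, Rational(162, 413)), -695) = Mul(Rational(166188, 413), -695) = Rational(-115500660, 413)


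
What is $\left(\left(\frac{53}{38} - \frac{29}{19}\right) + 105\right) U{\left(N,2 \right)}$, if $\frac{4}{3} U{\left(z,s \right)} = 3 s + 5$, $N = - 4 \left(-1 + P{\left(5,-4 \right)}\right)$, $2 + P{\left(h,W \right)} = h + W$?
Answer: $\frac{131505}{152} \approx 865.16$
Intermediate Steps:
$P{\left(h,W \right)} = -2 + W + h$ ($P{\left(h,W \right)} = -2 + \left(h + W\right) = -2 + \left(W + h\right) = -2 + W + h$)
$N = 8$ ($N = - 4 \left(-1 - 1\right) = \left(-4\right) \left(-2\right) = 8$)
$U{\left(z,s \right)} = \frac{15}{4} + \frac{9 s}{4}$ ($U{\left(z,s \right)} = \frac{3 \left(3 s + 5\right)}{4} = \frac{3 \left(5 + 3 s\right)}{4} = \frac{15}{4} + \frac{9 s}{4}$)
$\left(\left(\frac{53}{38} - \frac{29}{19}\right) + 105\right) U{\left(N,2 \right)} = \left(\left(\frac{53}{38} - \frac{29}{19}\right) + 105\right) \left(\frac{15}{4} + \frac{9}{4} \cdot 2\right) = \left(\left(53 \cdot \frac{1}{38} - \frac{29}{19}\right) + 105\right) \left(\frac{15}{4} + \frac{9}{2}\right) = \left(\left(\frac{53}{38} - \frac{29}{19}\right) + 105\right) \frac{33}{4} = \left(- \frac{5}{38} + 105\right) \frac{33}{4} = \frac{3985}{38} \cdot \frac{33}{4} = \frac{131505}{152}$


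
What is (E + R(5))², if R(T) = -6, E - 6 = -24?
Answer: 576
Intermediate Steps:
E = -18 (E = 6 - 24 = -18)
(E + R(5))² = (-18 - 6)² = (-24)² = 576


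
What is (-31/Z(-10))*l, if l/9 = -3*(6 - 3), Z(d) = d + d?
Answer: -2511/20 ≈ -125.55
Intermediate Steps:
Z(d) = 2*d
l = -81 (l = 9*(-3*(6 - 3)) = 9*(-3*3) = 9*(-9) = -81)
(-31/Z(-10))*l = -31/(2*(-10))*(-81) = -31/(-20)*(-81) = -31*(-1/20)*(-81) = (31/20)*(-81) = -2511/20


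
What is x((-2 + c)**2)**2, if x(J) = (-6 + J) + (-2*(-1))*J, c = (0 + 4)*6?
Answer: 2090916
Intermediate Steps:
c = 24 (c = 4*6 = 24)
x(J) = -6 + 3*J (x(J) = (-6 + J) + 2*J = -6 + 3*J)
x((-2 + c)**2)**2 = (-6 + 3*(-2 + 24)**2)**2 = (-6 + 3*22**2)**2 = (-6 + 3*484)**2 = (-6 + 1452)**2 = 1446**2 = 2090916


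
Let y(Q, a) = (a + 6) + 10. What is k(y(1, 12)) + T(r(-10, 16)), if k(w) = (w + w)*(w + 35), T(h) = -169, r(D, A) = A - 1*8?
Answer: 3359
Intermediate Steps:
r(D, A) = -8 + A (r(D, A) = A - 8 = -8 + A)
y(Q, a) = 16 + a (y(Q, a) = (6 + a) + 10 = 16 + a)
k(w) = 2*w*(35 + w) (k(w) = (2*w)*(35 + w) = 2*w*(35 + w))
k(y(1, 12)) + T(r(-10, 16)) = 2*(16 + 12)*(35 + (16 + 12)) - 169 = 2*28*(35 + 28) - 169 = 2*28*63 - 169 = 3528 - 169 = 3359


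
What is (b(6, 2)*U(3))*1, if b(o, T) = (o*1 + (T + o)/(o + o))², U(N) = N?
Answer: 400/3 ≈ 133.33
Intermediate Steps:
b(o, T) = (o + (T + o)/(2*o))² (b(o, T) = (o + (T + o)/((2*o)))² = (o + (T + o)*(1/(2*o)))² = (o + (T + o)/(2*o))²)
(b(6, 2)*U(3))*1 = (((¼)*(2 + 6 + 2*6²)²/6²)*3)*1 = (((¼)*(1/36)*(2 + 6 + 2*36)²)*3)*1 = (((¼)*(1/36)*(2 + 6 + 72)²)*3)*1 = (((¼)*(1/36)*80²)*3)*1 = (((¼)*(1/36)*6400)*3)*1 = ((400/9)*3)*1 = (400/3)*1 = 400/3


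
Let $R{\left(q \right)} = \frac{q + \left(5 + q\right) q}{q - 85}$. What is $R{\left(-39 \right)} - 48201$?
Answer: $- \frac{5978211}{124} \approx -48211.0$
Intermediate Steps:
$R{\left(q \right)} = \frac{q + q \left(5 + q\right)}{-85 + q}$
$R{\left(-39 \right)} - 48201 = - \frac{39 \left(6 - 39\right)}{-85 - 39} - 48201 = \left(-39\right) \frac{1}{-124} \left(-33\right) - 48201 = \left(-39\right) \left(- \frac{1}{124}\right) \left(-33\right) - 48201 = - \frac{1287}{124} - 48201 = - \frac{5978211}{124}$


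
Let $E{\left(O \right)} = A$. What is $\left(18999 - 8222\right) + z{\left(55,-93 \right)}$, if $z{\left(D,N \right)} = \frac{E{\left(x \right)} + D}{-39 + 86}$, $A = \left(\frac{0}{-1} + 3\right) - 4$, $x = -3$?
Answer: $\frac{506573}{47} \approx 10778.0$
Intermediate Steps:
$A = -1$ ($A = \left(0 \left(-1\right) + 3\right) - 4 = \left(0 + 3\right) - 4 = 3 - 4 = -1$)
$E{\left(O \right)} = -1$
$z{\left(D,N \right)} = - \frac{1}{47} + \frac{D}{47}$ ($z{\left(D,N \right)} = \frac{-1 + D}{-39 + 86} = \frac{-1 + D}{47} = \left(-1 + D\right) \frac{1}{47} = - \frac{1}{47} + \frac{D}{47}$)
$\left(18999 - 8222\right) + z{\left(55,-93 \right)} = \left(18999 - 8222\right) + \left(- \frac{1}{47} + \frac{1}{47} \cdot 55\right) = 10777 + \left(- \frac{1}{47} + \frac{55}{47}\right) = 10777 + \frac{54}{47} = \frac{506573}{47}$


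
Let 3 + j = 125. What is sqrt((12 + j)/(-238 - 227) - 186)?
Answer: 4*I*sqrt(2517510)/465 ≈ 13.649*I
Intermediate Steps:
j = 122 (j = -3 + 125 = 122)
sqrt((12 + j)/(-238 - 227) - 186) = sqrt((12 + 122)/(-238 - 227) - 186) = sqrt(134/(-465) - 186) = sqrt(134*(-1/465) - 186) = sqrt(-134/465 - 186) = sqrt(-86624/465) = 4*I*sqrt(2517510)/465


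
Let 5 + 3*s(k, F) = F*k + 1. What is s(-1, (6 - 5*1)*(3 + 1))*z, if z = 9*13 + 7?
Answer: -992/3 ≈ -330.67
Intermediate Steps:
s(k, F) = -4/3 + F*k/3 (s(k, F) = -5/3 + (F*k + 1)/3 = -5/3 + (1 + F*k)/3 = -5/3 + (⅓ + F*k/3) = -4/3 + F*k/3)
z = 124 (z = 117 + 7 = 124)
s(-1, (6 - 5*1)*(3 + 1))*z = (-4/3 + (⅓)*((6 - 5*1)*(3 + 1))*(-1))*124 = (-4/3 + (⅓)*((6 - 5)*4)*(-1))*124 = (-4/3 + (⅓)*(1*4)*(-1))*124 = (-4/3 + (⅓)*4*(-1))*124 = (-4/3 - 4/3)*124 = -8/3*124 = -992/3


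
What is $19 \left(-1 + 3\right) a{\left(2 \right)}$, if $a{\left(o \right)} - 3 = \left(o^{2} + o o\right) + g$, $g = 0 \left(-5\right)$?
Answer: $418$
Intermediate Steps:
$g = 0$
$a{\left(o \right)} = 3 + 2 o^{2}$ ($a{\left(o \right)} = 3 + \left(\left(o^{2} + o o\right) + 0\right) = 3 + \left(\left(o^{2} + o^{2}\right) + 0\right) = 3 + \left(2 o^{2} + 0\right) = 3 + 2 o^{2}$)
$19 \left(-1 + 3\right) a{\left(2 \right)} = 19 \left(-1 + 3\right) \left(3 + 2 \cdot 2^{2}\right) = 19 \cdot 2 \left(3 + 2 \cdot 4\right) = 38 \left(3 + 8\right) = 38 \cdot 11 = 418$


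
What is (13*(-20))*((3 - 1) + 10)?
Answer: -3120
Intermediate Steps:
(13*(-20))*((3 - 1) + 10) = -260*(2 + 10) = -260*12 = -3120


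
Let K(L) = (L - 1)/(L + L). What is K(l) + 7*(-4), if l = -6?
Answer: -329/12 ≈ -27.417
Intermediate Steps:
K(L) = (-1 + L)/(2*L) (K(L) = (-1 + L)/((2*L)) = (-1 + L)*(1/(2*L)) = (-1 + L)/(2*L))
K(l) + 7*(-4) = (½)*(-1 - 6)/(-6) + 7*(-4) = (½)*(-⅙)*(-7) - 28 = 7/12 - 28 = -329/12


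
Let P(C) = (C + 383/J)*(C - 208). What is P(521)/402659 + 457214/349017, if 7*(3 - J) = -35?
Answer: 1969972459079/1124278689624 ≈ 1.7522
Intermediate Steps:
J = 8 (J = 3 - ⅐*(-35) = 3 + 5 = 8)
P(C) = (-208 + C)*(383/8 + C) (P(C) = (C + 383/8)*(C - 208) = (C + 383*(⅛))*(-208 + C) = (C + 383/8)*(-208 + C) = (383/8 + C)*(-208 + C) = (-208 + C)*(383/8 + C))
P(521)/402659 + 457214/349017 = (-9958 + 521² - 1281/8*521)/402659 + 457214/349017 = (-9958 + 271441 - 667401/8)*(1/402659) + 457214*(1/349017) = (1424463/8)*(1/402659) + 457214/349017 = 1424463/3221272 + 457214/349017 = 1969972459079/1124278689624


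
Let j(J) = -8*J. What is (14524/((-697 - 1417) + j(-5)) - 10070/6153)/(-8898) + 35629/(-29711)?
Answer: -91872862170133/76674801691089 ≈ -1.1982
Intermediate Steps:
(14524/((-697 - 1417) + j(-5)) - 10070/6153)/(-8898) + 35629/(-29711) = (14524/((-697 - 1417) - 8*(-5)) - 10070/6153)/(-8898) + 35629/(-29711) = (14524/(-2114 + 40) - 10070*1/6153)*(-1/8898) + 35629*(-1/29711) = (14524/(-2074) - 10070/6153)*(-1/8898) - 3239/2701 = (14524*(-1/2074) - 10070/6153)*(-1/8898) - 3239/2701 = (-7262/1037 - 10070/6153)*(-1/8898) - 3239/2701 = -55125676/6380661*(-1/8898) - 3239/2701 = 27562838/28387560789 - 3239/2701 = -91872862170133/76674801691089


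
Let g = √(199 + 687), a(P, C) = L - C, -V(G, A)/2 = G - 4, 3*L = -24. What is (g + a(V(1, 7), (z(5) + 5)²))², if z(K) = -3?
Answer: (12 - √886)² ≈ 315.62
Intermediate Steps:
L = -8 (L = (⅓)*(-24) = -8)
V(G, A) = 8 - 2*G (V(G, A) = -2*(G - 4) = -2*(-4 + G) = 8 - 2*G)
a(P, C) = -8 - C
g = √886 ≈ 29.766
(g + a(V(1, 7), (z(5) + 5)²))² = (√886 + (-8 - (-3 + 5)²))² = (√886 + (-8 - 1*2²))² = (√886 + (-8 - 1*4))² = (√886 + (-8 - 4))² = (√886 - 12)² = (-12 + √886)²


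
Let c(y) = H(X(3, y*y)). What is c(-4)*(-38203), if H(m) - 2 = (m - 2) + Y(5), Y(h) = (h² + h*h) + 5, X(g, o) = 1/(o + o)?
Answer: -67275483/32 ≈ -2.1024e+6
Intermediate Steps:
X(g, o) = 1/(2*o)
Y(h) = 5 + 2*h² (Y(h) = (h² + h²) + 5 = 2*h² + 5 = 5 + 2*h²)
H(m) = 55 + m (H(m) = 2 + ((m - 2) + (5 + 2*5²)) = 2 + ((-2 + m) + (5 + 2*25)) = 2 + ((-2 + m) + (5 + 50)) = 2 + ((-2 + m) + 55) = 2 + (53 + m) = 55 + m)
c(y) = 55 + 1/(2*y²) (c(y) = 55 + 1/(2*((y*y))) = 55 + 1/(2*(y²)) = 55 + 1/(2*y²))
c(-4)*(-38203) = (55 + (½)/(-4)²)*(-38203) = (55 + (½)*(1/16))*(-38203) = (55 + 1/32)*(-38203) = (1761/32)*(-38203) = -67275483/32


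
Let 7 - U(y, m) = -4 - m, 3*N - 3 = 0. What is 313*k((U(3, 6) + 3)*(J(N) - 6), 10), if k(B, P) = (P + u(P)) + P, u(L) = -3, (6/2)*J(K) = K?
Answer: 5321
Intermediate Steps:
N = 1 (N = 1 + (⅓)*0 = 1 + 0 = 1)
J(K) = K/3
U(y, m) = 11 + m (U(y, m) = 7 - (-4 - m) = 7 + (4 + m) = 11 + m)
k(B, P) = -3 + 2*P (k(B, P) = (P - 3) + P = (-3 + P) + P = -3 + 2*P)
313*k((U(3, 6) + 3)*(J(N) - 6), 10) = 313*(-3 + 2*10) = 313*(-3 + 20) = 313*17 = 5321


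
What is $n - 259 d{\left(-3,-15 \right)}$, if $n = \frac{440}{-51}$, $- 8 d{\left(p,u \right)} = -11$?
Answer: $- \frac{148819}{408} \approx -364.75$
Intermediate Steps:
$d{\left(p,u \right)} = \frac{11}{8}$ ($d{\left(p,u \right)} = \left(- \frac{1}{8}\right) \left(-11\right) = \frac{11}{8}$)
$n = - \frac{440}{51}$ ($n = 440 \left(- \frac{1}{51}\right) = - \frac{440}{51} \approx -8.6275$)
$n - 259 d{\left(-3,-15 \right)} = - \frac{440}{51} - \frac{2849}{8} = - \frac{148819}{408}$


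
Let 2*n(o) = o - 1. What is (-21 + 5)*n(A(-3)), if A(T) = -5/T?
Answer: -16/3 ≈ -5.3333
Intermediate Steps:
n(o) = -½ + o/2 (n(o) = (o - 1)/2 = (-1 + o)/2 = -½ + o/2)
(-21 + 5)*n(A(-3)) = (-21 + 5)*(-½ + (-5/(-3))/2) = -16*(-½ + (-5*(-⅓))/2) = -16*(-½ + (½)*(5/3)) = -16*(-½ + ⅚) = -16*⅓ = -16/3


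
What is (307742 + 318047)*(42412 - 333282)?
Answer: -182023246430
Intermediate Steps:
(307742 + 318047)*(42412 - 333282) = 625789*(-290870) = -182023246430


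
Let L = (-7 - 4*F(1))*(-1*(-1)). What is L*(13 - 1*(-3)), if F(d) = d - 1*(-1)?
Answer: -240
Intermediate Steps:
F(d) = 1 + d (F(d) = d + 1 = 1 + d)
L = -15 (L = (-7 - 4*(1 + 1))*(-1*(-1)) = (-7 - 4*2)*1 = (-7 - 8)*1 = -15*1 = -15)
L*(13 - 1*(-3)) = -15*(13 - 1*(-3)) = -15*(13 + 3) = -15*16 = -240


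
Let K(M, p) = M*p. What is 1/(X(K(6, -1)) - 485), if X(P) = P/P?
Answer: -1/484 ≈ -0.0020661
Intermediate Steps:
X(P) = 1
1/(X(K(6, -1)) - 485) = 1/(1 - 485) = 1/(-484) = -1/484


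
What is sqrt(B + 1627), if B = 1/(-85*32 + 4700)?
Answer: sqrt(177180355)/330 ≈ 40.336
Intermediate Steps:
B = 1/1980 (B = 1/(-2720 + 4700) = 1/1980 ≈ 0.00050505)
sqrt(B + 1627) = sqrt(1/1980 + 1627) = sqrt(3221461/1980) = sqrt(177180355)/330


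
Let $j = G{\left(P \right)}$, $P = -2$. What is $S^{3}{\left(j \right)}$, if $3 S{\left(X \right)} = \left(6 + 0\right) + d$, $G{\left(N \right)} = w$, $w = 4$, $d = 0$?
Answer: $8$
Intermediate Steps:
$G{\left(N \right)} = 4$
$j = 4$
$S{\left(X \right)} = 2$ ($S{\left(X \right)} = \frac{\left(6 + 0\right) + 0}{3} = \frac{6 + 0}{3} = \frac{1}{3} \cdot 6 = 2$)
$S^{3}{\left(j \right)} = 2^{3} = 8$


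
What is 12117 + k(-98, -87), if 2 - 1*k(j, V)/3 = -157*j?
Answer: -34035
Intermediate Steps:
k(j, V) = 6 + 471*j (k(j, V) = 6 - (-471)*j = 6 + 471*j)
12117 + k(-98, -87) = 12117 + (6 + 471*(-98)) = 12117 + (6 - 46158) = 12117 - 46152 = -34035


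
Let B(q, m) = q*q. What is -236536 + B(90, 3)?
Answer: -228436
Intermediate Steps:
B(q, m) = q²
-236536 + B(90, 3) = -236536 + 90² = -236536 + 8100 = -228436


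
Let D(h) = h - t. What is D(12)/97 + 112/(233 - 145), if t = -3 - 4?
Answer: 1567/1067 ≈ 1.4686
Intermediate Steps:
t = -7
D(h) = 7 + h (D(h) = h - 1*(-7) = h + 7 = 7 + h)
D(12)/97 + 112/(233 - 145) = (7 + 12)/97 + 112/(233 - 145) = 19*(1/97) + 112/88 = 19/97 + 112*(1/88) = 19/97 + 14/11 = 1567/1067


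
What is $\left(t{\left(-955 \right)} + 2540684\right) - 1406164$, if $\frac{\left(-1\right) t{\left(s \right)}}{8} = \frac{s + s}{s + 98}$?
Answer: $\frac{972268360}{857} \approx 1.1345 \cdot 10^{6}$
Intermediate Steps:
$t{\left(s \right)} = - \frac{16 s}{98 + s}$ ($t{\left(s \right)} = - 8 \frac{s + s}{s + 98} = - 8 \frac{2 s}{98 + s} = - \frac{16 s}{98 + s}$)
$\left(t{\left(-955 \right)} + 2540684\right) - 1406164 = \left(\left(-16\right) \left(-955\right) \frac{1}{98 - 955} + 2540684\right) - 1406164 = \left(\left(-16\right) \left(-955\right) \frac{1}{-857} + 2540684\right) - 1406164 = \left(\left(-16\right) \left(-955\right) \left(- \frac{1}{857}\right) + 2540684\right) - 1406164 = \left(- \frac{15280}{857} + 2540684\right) - 1406164 = \frac{2177350908}{857} - 1406164 = \frac{972268360}{857}$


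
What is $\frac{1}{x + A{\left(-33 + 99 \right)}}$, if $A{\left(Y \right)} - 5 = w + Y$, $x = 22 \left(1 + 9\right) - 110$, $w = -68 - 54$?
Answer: $\frac{1}{59} \approx 0.016949$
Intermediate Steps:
$w = -122$
$x = 110$ ($x = 22 \cdot 10 - 110 = 220 - 110 = 110$)
$A{\left(Y \right)} = -117 + Y$ ($A{\left(Y \right)} = 5 + \left(-122 + Y\right) = -117 + Y$)
$\frac{1}{x + A{\left(-33 + 99 \right)}} = \frac{1}{110 + \left(-117 + \left(-33 + 99\right)\right)} = \frac{1}{110 + \left(-117 + 66\right)} = \frac{1}{110 - 51} = \frac{1}{59}$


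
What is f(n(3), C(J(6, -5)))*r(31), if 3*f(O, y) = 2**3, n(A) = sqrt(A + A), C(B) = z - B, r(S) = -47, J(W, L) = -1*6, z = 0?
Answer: -376/3 ≈ -125.33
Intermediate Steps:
J(W, L) = -6
C(B) = -B (C(B) = 0 - B = -B)
n(A) = sqrt(2)*sqrt(A) (n(A) = sqrt(2*A) = sqrt(2)*sqrt(A))
f(O, y) = 8/3 (f(O, y) = (1/3)*2**3 = (1/3)*8 = 8/3)
f(n(3), C(J(6, -5)))*r(31) = (8/3)*(-47) = -376/3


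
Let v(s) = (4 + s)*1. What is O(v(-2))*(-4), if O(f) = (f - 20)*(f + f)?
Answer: 288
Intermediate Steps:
v(s) = 4 + s
O(f) = 2*f*(-20 + f) (O(f) = (-20 + f)*(2*f) = 2*f*(-20 + f))
O(v(-2))*(-4) = (2*(4 - 2)*(-20 + (4 - 2)))*(-4) = (2*2*(-20 + 2))*(-4) = (2*2*(-18))*(-4) = -72*(-4) = 288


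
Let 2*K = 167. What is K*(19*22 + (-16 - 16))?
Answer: 32231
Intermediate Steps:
K = 167/2 (K = (½)*167 = 167/2 ≈ 83.500)
K*(19*22 + (-16 - 16)) = 167*(19*22 + (-16 - 16))/2 = 167*(418 - 32)/2 = (167/2)*386 = 32231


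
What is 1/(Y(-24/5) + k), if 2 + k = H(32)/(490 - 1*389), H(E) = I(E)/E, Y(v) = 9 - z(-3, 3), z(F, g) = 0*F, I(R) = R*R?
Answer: 101/739 ≈ 0.13667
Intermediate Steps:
I(R) = R²
z(F, g) = 0
Y(v) = 9 (Y(v) = 9 - 1*0 = 9 + 0 = 9)
H(E) = E (H(E) = E²/E = E)
k = -170/101 (k = -2 + 32/(490 - 1*389) = -2 + 32/(490 - 389) = -2 + 32/101 = -170/101 ≈ -1.6832)
1/(Y(-24/5) + k) = 1/(9 - 170/101) = 1/(739/101) = 101/739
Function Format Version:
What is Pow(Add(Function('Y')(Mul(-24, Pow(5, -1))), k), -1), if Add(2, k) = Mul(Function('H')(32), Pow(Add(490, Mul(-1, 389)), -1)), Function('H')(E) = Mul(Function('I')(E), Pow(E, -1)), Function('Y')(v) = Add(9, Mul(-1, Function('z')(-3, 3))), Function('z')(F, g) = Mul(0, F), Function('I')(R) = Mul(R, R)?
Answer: Rational(101, 739) ≈ 0.13667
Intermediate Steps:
Function('I')(R) = Pow(R, 2)
Function('z')(F, g) = 0
Function('Y')(v) = 9 (Function('Y')(v) = Add(9, Mul(-1, 0)) = Add(9, 0) = 9)
Function('H')(E) = E (Function('H')(E) = Mul(Pow(E, 2), Pow(E, -1)) = E)
k = Rational(-170, 101) (k = Add(-2, Mul(32, Pow(Add(490, Mul(-1, 389)), -1))) = Add(-2, Mul(32, Pow(Add(490, -389), -1))) = Add(-2, Mul(32, Pow(101, -1))) = Add(-2, Mul(32, Rational(1, 101))) = Add(-2, Rational(32, 101)) = Rational(-170, 101) ≈ -1.6832)
Pow(Add(Function('Y')(Mul(-24, Pow(5, -1))), k), -1) = Pow(Add(9, Rational(-170, 101)), -1) = Pow(Rational(739, 101), -1) = Rational(101, 739)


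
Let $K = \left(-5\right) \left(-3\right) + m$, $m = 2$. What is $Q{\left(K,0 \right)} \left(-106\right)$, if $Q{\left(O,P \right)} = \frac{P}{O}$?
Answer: $0$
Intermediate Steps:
$K = 17$ ($K = \left(-5\right) \left(-3\right) + 2 = 15 + 2 = 17$)
$Q{\left(K,0 \right)} \left(-106\right) = \frac{0}{17} \left(-106\right) = 0 \cdot \frac{1}{17} \left(-106\right) = 0 \left(-106\right) = 0$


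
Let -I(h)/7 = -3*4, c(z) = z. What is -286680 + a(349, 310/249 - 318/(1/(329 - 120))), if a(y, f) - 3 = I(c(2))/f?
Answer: -169433561349/591026 ≈ -2.8668e+5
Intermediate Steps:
I(h) = 84 (I(h) = -(-21)*4 = -7*(-12) = 84)
a(y, f) = 3 + 84/f
-286680 + a(349, 310/249 - 318/(1/(329 - 120))) = -286680 + (3 + 84/(310/249 - 318/(1/(329 - 120)))) = -286680 + (3 + 84/(310*(1/249) - 318/(1/209))) = -286680 + (3 + 84/(310/249 - 318/1/209)) = -286680 + (3 + 84/(310/249 - 318*209)) = -286680 + (3 + 84/(310/249 - 66462)) = -286680 + (3 + 84/(-16548728/249)) = -286680 + (3 + 84*(-249/16548728)) = -286680 + (3 - 747/591026) = -286680 + 1772331/591026 = -169433561349/591026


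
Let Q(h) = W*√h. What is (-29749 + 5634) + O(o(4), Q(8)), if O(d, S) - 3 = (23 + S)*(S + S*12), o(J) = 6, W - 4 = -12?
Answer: -17456 - 4784*√2 ≈ -24222.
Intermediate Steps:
W = -8 (W = 4 - 12 = -8)
Q(h) = -8*√h
O(d, S) = 3 + 13*S*(23 + S) (O(d, S) = 3 + (23 + S)*(S + S*12) = 3 + (23 + S)*(S + 12*S) = 3 + (23 + S)*(13*S) = 3 + 13*S*(23 + S))
(-29749 + 5634) + O(o(4), Q(8)) = (-29749 + 5634) + (3 + 13*(-16*√2)² + 299*(-16*√2)) = -24115 + (3 + 13*(-16*√2)² + 299*(-16*√2)) = -24115 + (3 + 13*512 - 4784*√2) = -24115 + (3 + 6656 - 4784*√2) = -24115 + (6659 - 4784*√2) = -17456 - 4784*√2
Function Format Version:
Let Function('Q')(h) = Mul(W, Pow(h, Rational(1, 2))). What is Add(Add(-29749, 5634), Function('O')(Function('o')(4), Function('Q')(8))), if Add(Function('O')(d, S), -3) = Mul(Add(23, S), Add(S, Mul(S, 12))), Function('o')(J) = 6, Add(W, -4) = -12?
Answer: Add(-17456, Mul(-4784, Pow(2, Rational(1, 2)))) ≈ -24222.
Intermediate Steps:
W = -8 (W = Add(4, -12) = -8)
Function('Q')(h) = Mul(-8, Pow(h, Rational(1, 2)))
Function('O')(d, S) = Add(3, Mul(13, S, Add(23, S))) (Function('O')(d, S) = Add(3, Mul(Add(23, S), Add(S, Mul(S, 12)))) = Add(3, Mul(Add(23, S), Add(S, Mul(12, S)))) = Add(3, Mul(Add(23, S), Mul(13, S))) = Add(3, Mul(13, S, Add(23, S))))
Add(Add(-29749, 5634), Function('O')(Function('o')(4), Function('Q')(8))) = Add(Add(-29749, 5634), Add(3, Mul(13, Pow(Mul(-8, Pow(8, Rational(1, 2))), 2)), Mul(299, Mul(-8, Pow(8, Rational(1, 2)))))) = Add(-24115, Add(3, Mul(13, Pow(Mul(-8, Mul(2, Pow(2, Rational(1, 2)))), 2)), Mul(299, Mul(-8, Mul(2, Pow(2, Rational(1, 2))))))) = Add(-24115, Add(3, Mul(13, Pow(Mul(-16, Pow(2, Rational(1, 2))), 2)), Mul(299, Mul(-16, Pow(2, Rational(1, 2)))))) = Add(-24115, Add(3, Mul(13, 512), Mul(-4784, Pow(2, Rational(1, 2))))) = Add(-24115, Add(3, 6656, Mul(-4784, Pow(2, Rational(1, 2))))) = Add(-24115, Add(6659, Mul(-4784, Pow(2, Rational(1, 2))))) = Add(-17456, Mul(-4784, Pow(2, Rational(1, 2))))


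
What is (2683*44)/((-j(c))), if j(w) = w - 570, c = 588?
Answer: -59026/9 ≈ -6558.4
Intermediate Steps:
j(w) = -570 + w
(2683*44)/((-j(c))) = (2683*44)/((-(-570 + 588))) = 118052/((-1*18)) = 118052/(-18) = 118052*(-1/18) = -59026/9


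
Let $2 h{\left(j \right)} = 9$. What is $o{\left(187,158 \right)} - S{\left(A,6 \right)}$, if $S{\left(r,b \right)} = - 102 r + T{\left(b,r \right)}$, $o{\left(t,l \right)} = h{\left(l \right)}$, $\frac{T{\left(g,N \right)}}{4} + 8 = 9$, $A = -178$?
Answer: $- \frac{36311}{2} \approx -18156.0$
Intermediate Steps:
$h{\left(j \right)} = \frac{9}{2}$ ($h{\left(j \right)} = \frac{1}{2} \cdot 9 = \frac{9}{2}$)
$T{\left(g,N \right)} = 4$ ($T{\left(g,N \right)} = -32 + 4 \cdot 9 = -32 + 36 = 4$)
$o{\left(t,l \right)} = \frac{9}{2}$
$S{\left(r,b \right)} = 4 - 102 r$ ($S{\left(r,b \right)} = - 102 r + 4 = 4 - 102 r$)
$o{\left(187,158 \right)} - S{\left(A,6 \right)} = \frac{9}{2} - \left(4 - -18156\right) = \frac{9}{2} - \left(4 + 18156\right) = \frac{9}{2} - 18160 = - \frac{36311}{2}$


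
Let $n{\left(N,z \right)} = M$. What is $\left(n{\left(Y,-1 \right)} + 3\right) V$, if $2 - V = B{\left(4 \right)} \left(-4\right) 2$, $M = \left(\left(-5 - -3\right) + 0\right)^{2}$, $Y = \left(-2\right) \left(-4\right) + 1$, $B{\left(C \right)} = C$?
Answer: $238$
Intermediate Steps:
$Y = 9$ ($Y = 8 + 1 = 9$)
$M = 4$ ($M = \left(\left(-5 + 3\right) + 0\right)^{2} = \left(-2 + 0\right)^{2} = \left(-2\right)^{2} = 4$)
$n{\left(N,z \right)} = 4$
$V = 34$ ($V = 2 - 4 \left(-4\right) 2 = 2 - \left(-16\right) 2 = 2 - -32 = 2 + 32 = 34$)
$\left(n{\left(Y,-1 \right)} + 3\right) V = \left(4 + 3\right) 34 = 7 \cdot 34 = 238$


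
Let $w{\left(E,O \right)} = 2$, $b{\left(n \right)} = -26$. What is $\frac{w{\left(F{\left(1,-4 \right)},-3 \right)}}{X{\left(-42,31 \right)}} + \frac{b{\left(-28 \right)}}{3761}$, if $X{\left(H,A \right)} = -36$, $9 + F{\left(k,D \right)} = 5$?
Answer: $- \frac{4229}{67698} \approx -0.062469$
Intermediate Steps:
$F{\left(k,D \right)} = -4$ ($F{\left(k,D \right)} = -9 + 5 = -4$)
$\frac{w{\left(F{\left(1,-4 \right)},-3 \right)}}{X{\left(-42,31 \right)}} + \frac{b{\left(-28 \right)}}{3761} = \frac{2}{-36} - \frac{26}{3761} = 2 \left(- \frac{1}{36}\right) - \frac{26}{3761} = - \frac{1}{18} - \frac{26}{3761} = - \frac{4229}{67698}$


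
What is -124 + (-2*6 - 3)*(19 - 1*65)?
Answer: 566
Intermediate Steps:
-124 + (-2*6 - 3)*(19 - 1*65) = -124 + (-12 - 3)*(19 - 65) = -124 - 15*(-46) = -124 + 690 = 566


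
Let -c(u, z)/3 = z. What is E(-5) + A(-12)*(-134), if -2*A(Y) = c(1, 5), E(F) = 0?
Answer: -1005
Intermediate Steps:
c(u, z) = -3*z
A(Y) = 15/2 (A(Y) = -(-3)*5/2 = -½*(-15) = 15/2)
E(-5) + A(-12)*(-134) = 0 + (15/2)*(-134) = 0 - 1005 = -1005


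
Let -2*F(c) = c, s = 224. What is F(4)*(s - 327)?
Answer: 206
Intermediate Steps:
F(c) = -c/2
F(4)*(s - 327) = (-½*4)*(224 - 327) = -2*(-103) = 206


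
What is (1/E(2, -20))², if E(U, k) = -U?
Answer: ¼ ≈ 0.25000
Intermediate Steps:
(1/E(2, -20))² = (1/(-1*2))² = (1/(-2))² = (-½)² = ¼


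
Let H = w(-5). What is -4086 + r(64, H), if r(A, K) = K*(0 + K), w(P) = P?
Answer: -4061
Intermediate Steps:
H = -5
r(A, K) = K² (r(A, K) = K*K = K²)
-4086 + r(64, H) = -4086 + (-5)² = -4086 + 25 = -4061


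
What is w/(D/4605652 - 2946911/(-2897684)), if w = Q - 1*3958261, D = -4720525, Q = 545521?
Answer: 1897728604127174680/4422634297 ≈ 4.2909e+8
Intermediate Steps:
w = -3412740 (w = 545521 - 1*3958261 = 545521 - 3958261 = -3412740)
w/(D/4605652 - 2946911/(-2897684)) = -3412740/(-4720525/4605652 - 2946911/(-2897684)) = -3412740/(-4720525*1/4605652 - 2946911*(-1/2897684)) = -3412740/(-4720525/4605652 + 2946911/2897684) = -3412740/(-13267902891/1668215513746) = -3412740*(-1668215513746/13267902891) = 1897728604127174680/4422634297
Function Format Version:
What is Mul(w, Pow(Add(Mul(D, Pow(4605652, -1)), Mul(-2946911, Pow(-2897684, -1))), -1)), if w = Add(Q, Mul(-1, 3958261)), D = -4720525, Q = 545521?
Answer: Rational(1897728604127174680, 4422634297) ≈ 4.2909e+8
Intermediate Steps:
w = -3412740 (w = Add(545521, Mul(-1, 3958261)) = Add(545521, -3958261) = -3412740)
Mul(w, Pow(Add(Mul(D, Pow(4605652, -1)), Mul(-2946911, Pow(-2897684, -1))), -1)) = Mul(-3412740, Pow(Add(Mul(-4720525, Pow(4605652, -1)), Mul(-2946911, Pow(-2897684, -1))), -1)) = Mul(-3412740, Pow(Add(Mul(-4720525, Rational(1, 4605652)), Mul(-2946911, Rational(-1, 2897684))), -1)) = Mul(-3412740, Pow(Add(Rational(-4720525, 4605652), Rational(2946911, 2897684)), -1)) = Mul(-3412740, Pow(Rational(-13267902891, 1668215513746), -1)) = Mul(-3412740, Rational(-1668215513746, 13267902891)) = Rational(1897728604127174680, 4422634297)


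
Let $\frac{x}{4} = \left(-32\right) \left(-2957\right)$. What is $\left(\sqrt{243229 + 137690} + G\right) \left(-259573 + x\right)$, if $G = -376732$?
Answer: $-44802099636 + 118923 \sqrt{380919} \approx -4.4729 \cdot 10^{10}$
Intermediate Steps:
$x = 378496$ ($x = 4 \left(\left(-32\right) \left(-2957\right)\right) = 4 \cdot 94624 = 378496$)
$\left(\sqrt{243229 + 137690} + G\right) \left(-259573 + x\right) = \left(\sqrt{243229 + 137690} - 376732\right) \left(-259573 + 378496\right) = \left(\sqrt{380919} - 376732\right) 118923 = \left(-376732 + \sqrt{380919}\right) 118923 = -44802099636 + 118923 \sqrt{380919}$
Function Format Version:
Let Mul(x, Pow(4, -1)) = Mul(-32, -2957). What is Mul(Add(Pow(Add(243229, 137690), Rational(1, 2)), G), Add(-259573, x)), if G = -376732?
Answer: Add(-44802099636, Mul(118923, Pow(380919, Rational(1, 2)))) ≈ -4.4729e+10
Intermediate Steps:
x = 378496 (x = Mul(4, Mul(-32, -2957)) = Mul(4, 94624) = 378496)
Mul(Add(Pow(Add(243229, 137690), Rational(1, 2)), G), Add(-259573, x)) = Mul(Add(Pow(Add(243229, 137690), Rational(1, 2)), -376732), Add(-259573, 378496)) = Mul(Add(Pow(380919, Rational(1, 2)), -376732), 118923) = Mul(Add(-376732, Pow(380919, Rational(1, 2))), 118923) = Add(-44802099636, Mul(118923, Pow(380919, Rational(1, 2))))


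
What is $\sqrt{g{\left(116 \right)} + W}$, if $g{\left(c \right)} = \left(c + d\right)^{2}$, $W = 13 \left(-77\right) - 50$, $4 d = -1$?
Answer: $\frac{\sqrt{197553}}{4} \approx 111.12$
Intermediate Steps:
$d = - \frac{1}{4}$ ($d = \frac{1}{4} \left(-1\right) = - \frac{1}{4} \approx -0.25$)
$W = -1051$ ($W = -1001 - 50 = -1051$)
$g{\left(c \right)} = \left(- \frac{1}{4} + c\right)^{2}$ ($g{\left(c \right)} = \left(c - \frac{1}{4}\right)^{2} = \left(- \frac{1}{4} + c\right)^{2}$)
$\sqrt{g{\left(116 \right)} + W} = \sqrt{\frac{\left(-1 + 4 \cdot 116\right)^{2}}{16} - 1051} = \sqrt{\frac{\left(-1 + 464\right)^{2}}{16} - 1051} = \sqrt{\frac{463^{2}}{16} - 1051} = \sqrt{\frac{1}{16} \cdot 214369 - 1051} = \sqrt{\frac{214369}{16} - 1051} = \sqrt{\frac{197553}{16}} = \frac{\sqrt{197553}}{4}$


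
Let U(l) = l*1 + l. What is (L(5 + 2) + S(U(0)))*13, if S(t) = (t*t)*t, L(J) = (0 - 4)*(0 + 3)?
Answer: -156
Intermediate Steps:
U(l) = 2*l (U(l) = l + l = 2*l)
L(J) = -12 (L(J) = -4*3 = -12)
S(t) = t³ (S(t) = t²*t = t³)
(L(5 + 2) + S(U(0)))*13 = (-12 + (2*0)³)*13 = (-12 + 0³)*13 = (-12 + 0)*13 = -12*13 = -156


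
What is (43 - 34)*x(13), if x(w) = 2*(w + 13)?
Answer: 468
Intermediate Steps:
x(w) = 26 + 2*w (x(w) = 2*(13 + w) = 26 + 2*w)
(43 - 34)*x(13) = (43 - 34)*(26 + 2*13) = 9*(26 + 26) = 9*52 = 468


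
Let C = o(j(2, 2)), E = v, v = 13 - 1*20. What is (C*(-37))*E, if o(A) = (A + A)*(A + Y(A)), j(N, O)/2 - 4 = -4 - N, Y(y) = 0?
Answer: 8288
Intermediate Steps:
v = -7 (v = 13 - 20 = -7)
j(N, O) = -2*N (j(N, O) = 8 + 2*(-4 - N) = 8 + (-8 - 2*N) = -2*N)
E = -7
o(A) = 2*A**2 (o(A) = (A + A)*(A + 0) = (2*A)*A = 2*A**2)
C = 32 (C = 2*(-2*2)**2 = 2*(-4)**2 = 2*16 = 32)
(C*(-37))*E = (32*(-37))*(-7) = -1184*(-7) = 8288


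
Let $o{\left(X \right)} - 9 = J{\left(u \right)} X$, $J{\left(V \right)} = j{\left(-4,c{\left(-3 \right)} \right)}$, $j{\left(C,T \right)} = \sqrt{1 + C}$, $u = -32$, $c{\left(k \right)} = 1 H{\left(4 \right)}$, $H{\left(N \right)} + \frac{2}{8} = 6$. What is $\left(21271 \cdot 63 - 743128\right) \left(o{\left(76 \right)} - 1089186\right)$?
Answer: $-650178764265 + 45367820 i \sqrt{3} \approx -6.5018 \cdot 10^{11} + 7.8579 \cdot 10^{7} i$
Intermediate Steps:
$H{\left(N \right)} = \frac{23}{4}$ ($H{\left(N \right)} = - \frac{1}{4} + 6 = \frac{23}{4}$)
$c{\left(k \right)} = \frac{23}{4}$ ($c{\left(k \right)} = 1 \cdot \frac{23}{4} = \frac{23}{4}$)
$J{\left(V \right)} = i \sqrt{3}$ ($J{\left(V \right)} = \sqrt{1 - 4} = \sqrt{-3} = i \sqrt{3}$)
$o{\left(X \right)} = 9 + i X \sqrt{3}$ ($o{\left(X \right)} = 9 + i \sqrt{3} X = 9 + i X \sqrt{3}$)
$\left(21271 \cdot 63 - 743128\right) \left(o{\left(76 \right)} - 1089186\right) = \left(21271 \cdot 63 - 743128\right) \left(\left(9 + i 76 \sqrt{3}\right) - 1089186\right) = \left(1340073 - 743128\right) \left(\left(9 + 76 i \sqrt{3}\right) - 1089186\right) = 596945 \left(-1089177 + 76 i \sqrt{3}\right) = -650178764265 + 45367820 i \sqrt{3}$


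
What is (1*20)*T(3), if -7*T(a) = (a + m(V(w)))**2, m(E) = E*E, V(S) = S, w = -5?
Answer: -2240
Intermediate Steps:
m(E) = E**2
T(a) = -(25 + a)**2/7 (T(a) = -(a + (-5)**2)**2/7 = -(a + 25)**2/7 = -(25 + a)**2/7)
(1*20)*T(3) = (1*20)*(-(25 + 3)**2/7) = 20*(-1/7*28**2) = 20*(-1/7*784) = 20*(-112) = -2240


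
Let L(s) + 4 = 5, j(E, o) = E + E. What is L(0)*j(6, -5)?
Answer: 12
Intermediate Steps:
j(E, o) = 2*E
L(s) = 1 (L(s) = -4 + 5 = 1)
L(0)*j(6, -5) = 1*(2*6) = 1*12 = 12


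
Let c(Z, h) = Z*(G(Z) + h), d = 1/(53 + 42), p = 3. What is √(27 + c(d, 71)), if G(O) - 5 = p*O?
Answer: √250898/95 ≈ 5.2726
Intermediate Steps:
G(O) = 5 + 3*O
d = 1/95 ≈ 0.010526
c(Z, h) = Z*(5 + h + 3*Z) (c(Z, h) = Z*((5 + 3*Z) + h) = Z*(5 + h + 3*Z))
√(27 + c(d, 71)) = √(27 + (5 + 71 + 3*(1/95))/95) = √(27 + (5 + 71 + 3/95)/95) = √(27 + (1/95)*(7223/95)) = √(27 + 7223/9025) = √(250898/9025) = √250898/95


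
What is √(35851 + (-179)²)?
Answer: 2*√16973 ≈ 260.56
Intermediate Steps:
√(35851 + (-179)²) = √(35851 + 32041) = √67892 = 2*√16973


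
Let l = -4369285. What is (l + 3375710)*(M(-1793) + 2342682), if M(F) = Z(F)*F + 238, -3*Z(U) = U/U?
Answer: -6985381696975/3 ≈ -2.3285e+12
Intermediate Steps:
Z(U) = -⅓ (Z(U) = -U/(3*U) = -⅓*1 = -⅓)
M(F) = 238 - F/3 (M(F) = -F/3 + 238 = 238 - F/3)
(l + 3375710)*(M(-1793) + 2342682) = (-4369285 + 3375710)*((238 - ⅓*(-1793)) + 2342682) = -993575*((238 + 1793/3) + 2342682) = -993575*(2507/3 + 2342682) = -993575*7030553/3 = -6985381696975/3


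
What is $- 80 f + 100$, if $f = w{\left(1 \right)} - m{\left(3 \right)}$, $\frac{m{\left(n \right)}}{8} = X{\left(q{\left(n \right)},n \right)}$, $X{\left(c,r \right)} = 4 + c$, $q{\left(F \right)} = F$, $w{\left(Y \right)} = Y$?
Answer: $4500$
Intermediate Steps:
$m{\left(n \right)} = 32 + 8 n$ ($m{\left(n \right)} = 8 \left(4 + n\right) = 32 + 8 n$)
$f = -55$ ($f = 1 - \left(32 + 8 \cdot 3\right) = 1 - \left(32 + 24\right) = 1 - 56 = -55$)
$- 80 f + 100 = \left(-80\right) \left(-55\right) + 100 = 4400 + 100 = 4500$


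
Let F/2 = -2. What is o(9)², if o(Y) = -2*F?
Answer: 64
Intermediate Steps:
F = -4 (F = 2*(-2) = -4)
o(Y) = 8 (o(Y) = -2*(-4) = 8)
o(9)² = 8² = 64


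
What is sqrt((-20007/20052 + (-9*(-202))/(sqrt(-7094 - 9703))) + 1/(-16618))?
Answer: sqrt(-2680027823271762428773 - 290703989089798289544*I*sqrt(16797))/51825609374 ≈ 2.5559 - 2.7441*I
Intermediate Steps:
sqrt((-20007/20052 + (-9*(-202))/(sqrt(-7094 - 9703))) + 1/(-16618)) = sqrt((-20007*1/20052 + 1818/(sqrt(-16797))) - 1/16618) = sqrt((-2223/2228 + 1818/((I*sqrt(16797)))) - 1/16618) = sqrt((-2223/2228 + 1818*(-I*sqrt(16797)/16797)) - 1/16618) = sqrt((-2223/2228 - 606*I*sqrt(16797)/5599) - 1/16618) = sqrt(-18472021/18512452 - 606*I*sqrt(16797)/5599)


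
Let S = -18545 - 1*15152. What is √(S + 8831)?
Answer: I*√24866 ≈ 157.69*I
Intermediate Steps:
S = -33697 (S = -18545 - 15152 = -33697)
√(S + 8831) = √(-33697 + 8831) = √(-24866) = I*√24866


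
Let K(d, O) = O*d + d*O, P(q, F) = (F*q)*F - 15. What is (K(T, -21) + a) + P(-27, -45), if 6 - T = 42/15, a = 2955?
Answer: -259347/5 ≈ -51869.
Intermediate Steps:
P(q, F) = -15 + q*F**2 (P(q, F) = q*F**2 - 15 = -15 + q*F**2)
T = 16/5 (T = 6 - 42/15 = 6 - 1*14/5 = 6 - 14/5 = 16/5 ≈ 3.2000)
K(d, O) = 2*O*d (K(d, O) = O*d + O*d = 2*O*d)
(K(T, -21) + a) + P(-27, -45) = (2*(-21)*(16/5) + 2955) + (-15 - 27*(-45)**2) = (-672/5 + 2955) + (-15 - 27*2025) = 14103/5 + (-15 - 54675) = 14103/5 - 54690 = -259347/5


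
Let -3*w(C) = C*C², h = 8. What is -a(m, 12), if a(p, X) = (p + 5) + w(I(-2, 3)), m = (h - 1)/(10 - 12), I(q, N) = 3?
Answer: 15/2 ≈ 7.5000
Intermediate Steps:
m = -7/2 (m = (8 - 1)/(10 - 12) = 7/(-2) = 7*(-½) = -7/2 ≈ -3.5000)
w(C) = -C³/3 (w(C) = -C*C²/3 = -C³/3)
a(p, X) = -4 + p (a(p, X) = (p + 5) - ⅓*3³ = (5 + p) - ⅓*27 = (5 + p) - 9 = -4 + p)
-a(m, 12) = -(-4 - 7/2) = -1*(-15/2) = 15/2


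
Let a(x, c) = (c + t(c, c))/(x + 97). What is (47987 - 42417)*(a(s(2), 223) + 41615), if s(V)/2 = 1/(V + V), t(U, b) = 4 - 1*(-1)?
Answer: 3013511478/13 ≈ 2.3181e+8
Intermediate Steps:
t(U, b) = 5 (t(U, b) = 4 + 1 = 5)
s(V) = 1/V (s(V) = 2/(V + V) = 2/((2*V)) = 2*(1/(2*V)) = 1/V)
a(x, c) = (5 + c)/(97 + x) (a(x, c) = (c + 5)/(x + 97) = (5 + c)/(97 + x))
(47987 - 42417)*(a(s(2), 223) + 41615) = (47987 - 42417)*((5 + 223)/(97 + 1/2) + 41615) = 5570*(228/(97 + 1/2) + 41615) = 5570*(228/(195/2) + 41615) = 5570*((2/195)*228 + 41615) = 5570*(152/65 + 41615) = 5570*(2705127/65) = 3013511478/13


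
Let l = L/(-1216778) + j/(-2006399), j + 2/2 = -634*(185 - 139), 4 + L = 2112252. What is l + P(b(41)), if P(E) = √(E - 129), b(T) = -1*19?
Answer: -2101262472291/1220671081211 + 2*I*√37 ≈ -1.7214 + 12.166*I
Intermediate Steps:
L = 2112248 (L = -4 + 2112252 = 2112248)
b(T) = -19
j = -29165 (j = -1 - 634*(185 - 139) = -1 - 634*46 = -1 - 29164 = -29165)
l = -2101262472291/1220671081211 (l = 2112248/(-1216778) - 29165/(-2006399) = 2112248*(-1/1216778) - 29165*(-1/2006399) = -1056124/608389 + 29165/2006399 = -2101262472291/1220671081211 ≈ -1.7214)
P(E) = √(-129 + E)
l + P(b(41)) = -2101262472291/1220671081211 + √(-129 - 19) = -2101262472291/1220671081211 + √(-148) = -2101262472291/1220671081211 + 2*I*√37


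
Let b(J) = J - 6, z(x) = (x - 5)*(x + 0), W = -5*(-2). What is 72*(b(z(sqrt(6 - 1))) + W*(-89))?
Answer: -64152 - 360*sqrt(5) ≈ -64957.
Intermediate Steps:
W = 10
z(x) = x*(-5 + x) (z(x) = (-5 + x)*x = x*(-5 + x))
b(J) = -6 + J
72*(b(z(sqrt(6 - 1))) + W*(-89)) = 72*((-6 + sqrt(6 - 1)*(-5 + sqrt(6 - 1))) + 10*(-89)) = 72*((-6 + sqrt(5)*(-5 + sqrt(5))) - 890) = 72*(-896 + sqrt(5)*(-5 + sqrt(5))) = -64512 + 72*sqrt(5)*(-5 + sqrt(5))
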